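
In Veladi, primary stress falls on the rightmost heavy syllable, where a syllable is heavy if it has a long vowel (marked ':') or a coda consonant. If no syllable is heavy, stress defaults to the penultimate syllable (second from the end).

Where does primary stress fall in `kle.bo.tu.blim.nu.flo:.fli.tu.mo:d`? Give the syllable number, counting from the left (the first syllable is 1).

Weights: 1 kle L, 2 bo L, 3 tu L, 4 blim H, 5 nu L, 6 flo: H, 7 fli L, 8 tu L, 9 mo:d H.
Heavy syllables in the domain: 4, 6, 9. The rightmost is syllable 9 (mo:d).
Primary stress: syllable 9 → kle.bo.tu.blim.nu.flo:.fli.tu.ˈmo:d.

9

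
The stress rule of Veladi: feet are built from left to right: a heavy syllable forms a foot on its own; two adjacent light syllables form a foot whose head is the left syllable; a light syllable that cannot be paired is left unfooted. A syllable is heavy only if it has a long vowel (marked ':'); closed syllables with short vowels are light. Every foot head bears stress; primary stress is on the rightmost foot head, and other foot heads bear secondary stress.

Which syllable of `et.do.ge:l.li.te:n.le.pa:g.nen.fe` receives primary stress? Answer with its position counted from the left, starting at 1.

Weights: 1 et L, 2 do L, 3 ge:l H, 4 li L, 5 te:n H, 6 le L, 7 pa:g H, 8 nen L, 9 fe L.
Parse left to right (heavy = foot alone; LL = one foot; stranded L unfooted): (ˈet.do) (ˈge:l) li (ˈte:n) le (ˈpa:g) (ˈnen.fe).
Foot heads: 1, 3, 5, 7, 8.
Primary stress on the rightmost head = syllable 8.
Primary stress: syllable 8 → et.do.ge:l.li.te:n.le.pa:g.ˈnen.fe.

8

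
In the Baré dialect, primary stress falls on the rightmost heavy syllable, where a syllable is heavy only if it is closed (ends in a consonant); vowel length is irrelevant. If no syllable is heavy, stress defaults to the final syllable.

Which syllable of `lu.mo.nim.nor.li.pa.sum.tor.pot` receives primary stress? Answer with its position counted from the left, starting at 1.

9

Weights: 1 lu L, 2 mo L, 3 nim H, 4 nor H, 5 li L, 6 pa L, 7 sum H, 8 tor H, 9 pot H.
Heavy syllables in the domain: 3, 4, 7, 8, 9. The rightmost is syllable 9 (pot).
Primary stress: syllable 9 → lu.mo.nim.nor.li.pa.sum.tor.ˈpot.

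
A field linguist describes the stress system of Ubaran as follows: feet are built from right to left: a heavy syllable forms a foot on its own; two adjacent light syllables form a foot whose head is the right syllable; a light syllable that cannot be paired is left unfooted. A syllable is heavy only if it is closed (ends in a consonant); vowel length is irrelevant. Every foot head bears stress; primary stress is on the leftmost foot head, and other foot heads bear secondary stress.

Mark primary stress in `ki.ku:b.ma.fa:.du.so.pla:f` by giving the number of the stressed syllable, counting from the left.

Weights: 1 ki L, 2 ku:b H, 3 ma L, 4 fa: L, 5 du L, 6 so L, 7 pla:f H.
Parse right to left (heavy = foot alone; LL = one foot; stranded L unfooted): ki (ˈku:b) (ma.ˈfa:) (du.ˈso) (ˈpla:f).
Foot heads: 2, 4, 6, 7.
Primary stress on the leftmost head = syllable 2.
Primary stress: syllable 2 → ki.ˈku:b.ma.fa:.du.so.pla:f.

2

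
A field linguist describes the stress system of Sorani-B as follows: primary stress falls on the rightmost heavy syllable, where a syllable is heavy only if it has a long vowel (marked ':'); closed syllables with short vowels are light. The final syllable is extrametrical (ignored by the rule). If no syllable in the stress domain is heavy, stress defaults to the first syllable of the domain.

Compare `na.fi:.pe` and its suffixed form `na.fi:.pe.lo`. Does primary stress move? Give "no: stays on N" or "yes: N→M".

Base `na.fi:.pe` (3 syllables):
  The final syllable (3, pe) is extrametrical; the stress domain is syllables 1–2.
  Weights: 1 na L, 2 fi: H.
  Heavy syllables in the domain: 2. The rightmost is syllable 2 (fi:).
  → primary stress on syllable 2.
Suffixed `na.fi:.pe.lo` (4 syllables):
  The final syllable (4, lo) is extrametrical; the stress domain is syllables 1–3.
  Weights: 1 na L, 2 fi: H, 3 pe L.
  Heavy syllables in the domain: 2. The rightmost is syllable 2 (fi:).
  → primary stress on syllable 2.

no: stays on 2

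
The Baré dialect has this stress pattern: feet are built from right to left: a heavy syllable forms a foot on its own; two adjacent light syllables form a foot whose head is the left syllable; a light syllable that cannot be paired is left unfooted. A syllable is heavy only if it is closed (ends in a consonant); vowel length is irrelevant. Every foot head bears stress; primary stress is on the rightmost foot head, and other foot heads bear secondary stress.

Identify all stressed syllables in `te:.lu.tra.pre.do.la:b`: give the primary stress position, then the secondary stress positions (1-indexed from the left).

primary 6, secondary 2, 4

Weights: 1 te: L, 2 lu L, 3 tra L, 4 pre L, 5 do L, 6 la:b H.
Parse right to left (heavy = foot alone; LL = one foot; stranded L unfooted): te: (ˈlu.tra) (ˈpre.do) (ˈla:b).
Foot heads: 2, 4, 6.
Primary stress on the rightmost head = syllable 6.
Secondary stress on 2, 4: te:.ˌlu.tra.ˌpre.do.ˈla:b.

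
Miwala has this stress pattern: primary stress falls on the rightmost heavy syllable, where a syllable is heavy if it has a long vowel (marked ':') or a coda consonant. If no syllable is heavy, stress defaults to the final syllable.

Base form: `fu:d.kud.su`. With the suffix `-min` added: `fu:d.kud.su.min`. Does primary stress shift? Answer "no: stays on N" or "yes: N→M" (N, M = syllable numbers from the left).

yes: 2→4

Base `fu:d.kud.su` (3 syllables):
  Weights: 1 fu:d H, 2 kud H, 3 su L.
  Heavy syllables in the domain: 1, 2. The rightmost is syllable 2 (kud).
  → primary stress on syllable 2.
Suffixed `fu:d.kud.su.min` (4 syllables):
  Weights: 1 fu:d H, 2 kud H, 3 su L, 4 min H.
  Heavy syllables in the domain: 1, 2, 4. The rightmost is syllable 4 (min).
  → primary stress on syllable 4.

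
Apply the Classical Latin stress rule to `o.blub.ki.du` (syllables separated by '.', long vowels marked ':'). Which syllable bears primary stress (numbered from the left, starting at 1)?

2

Classical Latin: stress the penult if heavy (long vowel or closed), else the antepenult.
Weights: 2 blub H, 3 ki L, 4 du L.
The penult (syllable 3, ki) is light, so stress falls on the antepenult (syllable 2, blub).
Stress on syllable 2: o.ˈblub.ki.du.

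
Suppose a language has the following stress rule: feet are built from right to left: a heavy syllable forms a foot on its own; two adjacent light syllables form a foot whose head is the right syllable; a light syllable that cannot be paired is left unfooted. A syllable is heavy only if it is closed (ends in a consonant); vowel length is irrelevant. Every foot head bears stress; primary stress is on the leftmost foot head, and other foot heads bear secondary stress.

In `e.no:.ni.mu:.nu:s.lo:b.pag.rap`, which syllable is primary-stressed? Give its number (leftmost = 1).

2

Weights: 1 e L, 2 no: L, 3 ni L, 4 mu: L, 5 nu:s H, 6 lo:b H, 7 pag H, 8 rap H.
Parse right to left (heavy = foot alone; LL = one foot; stranded L unfooted): (e.ˈno:) (ni.ˈmu:) (ˈnu:s) (ˈlo:b) (ˈpag) (ˈrap).
Foot heads: 2, 4, 5, 6, 7, 8.
Primary stress on the leftmost head = syllable 2.
Primary stress: syllable 2 → e.ˈno:.ni.mu:.nu:s.lo:b.pag.rap.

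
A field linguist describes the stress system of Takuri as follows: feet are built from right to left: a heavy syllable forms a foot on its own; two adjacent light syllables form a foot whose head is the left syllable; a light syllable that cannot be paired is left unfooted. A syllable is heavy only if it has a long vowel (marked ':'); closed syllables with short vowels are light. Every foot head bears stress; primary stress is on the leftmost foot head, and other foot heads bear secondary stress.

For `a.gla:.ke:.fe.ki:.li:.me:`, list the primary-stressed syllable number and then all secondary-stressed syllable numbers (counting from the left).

Weights: 1 a L, 2 gla: H, 3 ke: H, 4 fe L, 5 ki: H, 6 li: H, 7 me: H.
Parse right to left (heavy = foot alone; LL = one foot; stranded L unfooted): a (ˈgla:) (ˈke:) fe (ˈki:) (ˈli:) (ˈme:).
Foot heads: 2, 3, 5, 6, 7.
Primary stress on the leftmost head = syllable 2.
Secondary stress on 3, 5, 6, 7: a.ˈgla:.ˌke:.fe.ˌki:.ˌli:.ˌme:.

primary 2, secondary 3, 5, 6, 7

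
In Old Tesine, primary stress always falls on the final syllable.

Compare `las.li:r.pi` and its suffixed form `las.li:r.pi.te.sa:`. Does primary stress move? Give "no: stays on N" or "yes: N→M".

Base `las.li:r.pi` (3 syllables):
  The word has 3 syllables; the final syllable is syllable 3 (pi).
  → primary stress on syllable 3.
Suffixed `las.li:r.pi.te.sa:` (5 syllables):
  The word has 5 syllables; the final syllable is syllable 5 (sa:).
  → primary stress on syllable 5.

yes: 3→5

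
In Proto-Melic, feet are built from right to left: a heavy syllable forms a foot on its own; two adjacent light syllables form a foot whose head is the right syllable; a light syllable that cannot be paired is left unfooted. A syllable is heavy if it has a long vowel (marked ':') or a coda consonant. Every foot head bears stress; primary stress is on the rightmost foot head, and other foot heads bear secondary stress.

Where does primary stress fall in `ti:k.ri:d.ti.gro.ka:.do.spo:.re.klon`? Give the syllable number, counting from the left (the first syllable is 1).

Weights: 1 ti:k H, 2 ri:d H, 3 ti L, 4 gro L, 5 ka: H, 6 do L, 7 spo: H, 8 re L, 9 klon H.
Parse right to left (heavy = foot alone; LL = one foot; stranded L unfooted): (ˈti:k) (ˈri:d) (ti.ˈgro) (ˈka:) do (ˈspo:) re (ˈklon).
Foot heads: 1, 2, 4, 5, 7, 9.
Primary stress on the rightmost head = syllable 9.
Primary stress: syllable 9 → ti:k.ri:d.ti.gro.ka:.do.spo:.re.ˈklon.

9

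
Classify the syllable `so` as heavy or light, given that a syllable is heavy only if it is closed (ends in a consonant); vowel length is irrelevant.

light

`so`: short vowel, open (no coda). Open (no coda) → light.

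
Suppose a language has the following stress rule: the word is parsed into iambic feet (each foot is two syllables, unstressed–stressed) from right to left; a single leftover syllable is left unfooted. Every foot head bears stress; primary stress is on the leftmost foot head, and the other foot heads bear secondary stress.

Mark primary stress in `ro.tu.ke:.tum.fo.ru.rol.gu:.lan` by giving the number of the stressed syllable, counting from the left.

3

Parse right to left into iambic (σˈσ) feet: ro (tu.ˈke:) (tum.ˈfo) (ru.ˈrol) (gu:.ˈlan). Syllable 1 is left unfooted.
Foot heads (stressed positions): 3, 5, 7, 9.
End Rule Leftmost: primary stress on the leftmost head = syllable 3.
Primary stress: syllable 3 → ro.tu.ˈke:.tum.fo.ru.rol.gu:.lan.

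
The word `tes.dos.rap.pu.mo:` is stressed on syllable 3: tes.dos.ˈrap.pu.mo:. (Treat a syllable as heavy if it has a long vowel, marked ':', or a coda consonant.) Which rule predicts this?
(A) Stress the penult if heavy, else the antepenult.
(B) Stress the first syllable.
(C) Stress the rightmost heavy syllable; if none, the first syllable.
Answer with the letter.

Rule A → syllable 3 ✓.
Rule B → syllable 1 (observed: 3).
Rule C → syllable 5 (observed: 3).

A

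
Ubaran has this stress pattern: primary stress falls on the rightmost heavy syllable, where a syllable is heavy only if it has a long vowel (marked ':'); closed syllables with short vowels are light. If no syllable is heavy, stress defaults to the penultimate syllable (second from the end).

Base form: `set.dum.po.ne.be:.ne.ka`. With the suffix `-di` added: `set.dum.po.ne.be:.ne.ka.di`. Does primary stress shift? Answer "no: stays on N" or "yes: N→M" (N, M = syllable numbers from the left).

Base `set.dum.po.ne.be:.ne.ka` (7 syllables):
  Weights: 1 set L, 2 dum L, 3 po L, 4 ne L, 5 be: H, 6 ne L, 7 ka L.
  Heavy syllables in the domain: 5. The rightmost is syllable 5 (be:).
  → primary stress on syllable 5.
Suffixed `set.dum.po.ne.be:.ne.ka.di` (8 syllables):
  Weights: 1 set L, 2 dum L, 3 po L, 4 ne L, 5 be: H, 6 ne L, 7 ka L, 8 di L.
  Heavy syllables in the domain: 5. The rightmost is syllable 5 (be:).
  → primary stress on syllable 5.

no: stays on 5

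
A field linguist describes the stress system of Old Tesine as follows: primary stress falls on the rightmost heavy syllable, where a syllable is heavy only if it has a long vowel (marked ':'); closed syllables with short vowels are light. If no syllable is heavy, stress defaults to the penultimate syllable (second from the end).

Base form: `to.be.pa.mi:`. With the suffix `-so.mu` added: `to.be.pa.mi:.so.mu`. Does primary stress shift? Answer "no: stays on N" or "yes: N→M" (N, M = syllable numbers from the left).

Base `to.be.pa.mi:` (4 syllables):
  Weights: 1 to L, 2 be L, 3 pa L, 4 mi: H.
  Heavy syllables in the domain: 4. The rightmost is syllable 4 (mi:).
  → primary stress on syllable 4.
Suffixed `to.be.pa.mi:.so.mu` (6 syllables):
  Weights: 1 to L, 2 be L, 3 pa L, 4 mi: H, 5 so L, 6 mu L.
  Heavy syllables in the domain: 4. The rightmost is syllable 4 (mi:).
  → primary stress on syllable 4.

no: stays on 4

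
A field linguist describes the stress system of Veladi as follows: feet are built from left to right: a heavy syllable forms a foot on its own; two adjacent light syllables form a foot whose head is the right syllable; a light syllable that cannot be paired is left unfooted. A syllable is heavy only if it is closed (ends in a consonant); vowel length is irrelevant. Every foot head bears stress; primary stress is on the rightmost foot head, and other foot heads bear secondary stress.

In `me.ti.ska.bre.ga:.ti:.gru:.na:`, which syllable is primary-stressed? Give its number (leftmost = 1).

8

Weights: 1 me L, 2 ti L, 3 ska L, 4 bre L, 5 ga: L, 6 ti: L, 7 gru: L, 8 na: L.
Parse left to right (heavy = foot alone; LL = one foot; stranded L unfooted): (me.ˈti) (ska.ˈbre) (ga:.ˈti:) (gru:.ˈna:).
Foot heads: 2, 4, 6, 8.
Primary stress on the rightmost head = syllable 8.
Primary stress: syllable 8 → me.ti.ska.bre.ga:.ti:.gru:.ˈna:.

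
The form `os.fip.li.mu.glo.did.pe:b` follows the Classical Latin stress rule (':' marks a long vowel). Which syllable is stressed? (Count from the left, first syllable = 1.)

Classical Latin: stress the penult if heavy (long vowel or closed), else the antepenult.
Weights: 5 glo L, 6 did H, 7 pe:b H.
The penult (syllable 6, did) is heavy, so it takes stress.
Stress on syllable 6: os.fip.li.mu.glo.ˈdid.pe:b.

6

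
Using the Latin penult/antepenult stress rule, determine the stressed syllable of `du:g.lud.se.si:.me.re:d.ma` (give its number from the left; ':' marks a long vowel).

Classical Latin: stress the penult if heavy (long vowel or closed), else the antepenult.
Weights: 5 me L, 6 re:d H, 7 ma L.
The penult (syllable 6, re:d) is heavy, so it takes stress.
Stress on syllable 6: du:g.lud.se.si:.me.ˈre:d.ma.

6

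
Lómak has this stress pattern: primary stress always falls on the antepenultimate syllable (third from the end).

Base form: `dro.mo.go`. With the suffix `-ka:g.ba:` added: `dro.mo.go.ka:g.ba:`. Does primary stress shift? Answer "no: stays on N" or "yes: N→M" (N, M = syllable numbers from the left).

Base `dro.mo.go` (3 syllables):
  The word has 3 syllables; the antepenultimate syllable (third from the end) is syllable 1 (dro).
  → primary stress on syllable 1.
Suffixed `dro.mo.go.ka:g.ba:` (5 syllables):
  The word has 5 syllables; the antepenultimate syllable (third from the end) is syllable 3 (go).
  → primary stress on syllable 3.

yes: 1→3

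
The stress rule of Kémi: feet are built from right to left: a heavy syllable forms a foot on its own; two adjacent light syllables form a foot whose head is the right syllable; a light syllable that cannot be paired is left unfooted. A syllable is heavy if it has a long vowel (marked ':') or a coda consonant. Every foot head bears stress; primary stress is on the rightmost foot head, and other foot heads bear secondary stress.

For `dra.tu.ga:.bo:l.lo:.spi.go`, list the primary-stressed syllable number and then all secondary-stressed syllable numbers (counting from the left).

Weights: 1 dra L, 2 tu L, 3 ga: H, 4 bo:l H, 5 lo: H, 6 spi L, 7 go L.
Parse right to left (heavy = foot alone; LL = one foot; stranded L unfooted): (dra.ˈtu) (ˈga:) (ˈbo:l) (ˈlo:) (spi.ˈgo).
Foot heads: 2, 3, 4, 5, 7.
Primary stress on the rightmost head = syllable 7.
Secondary stress on 2, 3, 4, 5: dra.ˌtu.ˌga:.ˌbo:l.ˌlo:.spi.ˈgo.

primary 7, secondary 2, 3, 4, 5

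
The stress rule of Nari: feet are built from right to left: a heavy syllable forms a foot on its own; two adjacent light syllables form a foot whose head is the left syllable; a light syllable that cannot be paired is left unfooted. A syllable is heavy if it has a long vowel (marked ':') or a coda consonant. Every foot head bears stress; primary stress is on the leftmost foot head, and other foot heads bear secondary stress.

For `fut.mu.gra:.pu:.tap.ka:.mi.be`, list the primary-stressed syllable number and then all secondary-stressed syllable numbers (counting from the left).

Weights: 1 fut H, 2 mu L, 3 gra: H, 4 pu: H, 5 tap H, 6 ka: H, 7 mi L, 8 be L.
Parse right to left (heavy = foot alone; LL = one foot; stranded L unfooted): (ˈfut) mu (ˈgra:) (ˈpu:) (ˈtap) (ˈka:) (ˈmi.be).
Foot heads: 1, 3, 4, 5, 6, 7.
Primary stress on the leftmost head = syllable 1.
Secondary stress on 3, 4, 5, 6, 7: ˈfut.mu.ˌgra:.ˌpu:.ˌtap.ˌka:.ˌmi.be.

primary 1, secondary 3, 4, 5, 6, 7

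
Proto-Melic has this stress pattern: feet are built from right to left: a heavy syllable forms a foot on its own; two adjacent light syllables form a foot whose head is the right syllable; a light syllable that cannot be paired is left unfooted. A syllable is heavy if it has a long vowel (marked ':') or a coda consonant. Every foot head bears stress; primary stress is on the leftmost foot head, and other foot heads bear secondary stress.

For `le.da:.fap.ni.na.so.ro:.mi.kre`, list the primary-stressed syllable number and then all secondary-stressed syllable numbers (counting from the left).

Weights: 1 le L, 2 da: H, 3 fap H, 4 ni L, 5 na L, 6 so L, 7 ro: H, 8 mi L, 9 kre L.
Parse right to left (heavy = foot alone; LL = one foot; stranded L unfooted): le (ˈda:) (ˈfap) ni (na.ˈso) (ˈro:) (mi.ˈkre).
Foot heads: 2, 3, 6, 7, 9.
Primary stress on the leftmost head = syllable 2.
Secondary stress on 3, 6, 7, 9: le.ˈda:.ˌfap.ni.na.ˌso.ˌro:.mi.ˌkre.

primary 2, secondary 3, 6, 7, 9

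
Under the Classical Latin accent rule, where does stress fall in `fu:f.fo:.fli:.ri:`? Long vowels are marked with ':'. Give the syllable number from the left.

3

Classical Latin: stress the penult if heavy (long vowel or closed), else the antepenult.
Weights: 2 fo: H, 3 fli: H, 4 ri: H.
The penult (syllable 3, fli:) is heavy, so it takes stress.
Stress on syllable 3: fu:f.fo:.ˈfli:.ri:.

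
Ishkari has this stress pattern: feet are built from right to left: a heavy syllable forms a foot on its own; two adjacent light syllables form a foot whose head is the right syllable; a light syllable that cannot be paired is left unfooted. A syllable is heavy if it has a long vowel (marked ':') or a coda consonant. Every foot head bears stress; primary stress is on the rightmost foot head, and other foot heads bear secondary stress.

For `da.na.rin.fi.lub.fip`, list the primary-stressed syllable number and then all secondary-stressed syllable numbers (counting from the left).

primary 6, secondary 2, 3, 5

Weights: 1 da L, 2 na L, 3 rin H, 4 fi L, 5 lub H, 6 fip H.
Parse right to left (heavy = foot alone; LL = one foot; stranded L unfooted): (da.ˈna) (ˈrin) fi (ˈlub) (ˈfip).
Foot heads: 2, 3, 5, 6.
Primary stress on the rightmost head = syllable 6.
Secondary stress on 2, 3, 5: da.ˌna.ˌrin.fi.ˌlub.ˈfip.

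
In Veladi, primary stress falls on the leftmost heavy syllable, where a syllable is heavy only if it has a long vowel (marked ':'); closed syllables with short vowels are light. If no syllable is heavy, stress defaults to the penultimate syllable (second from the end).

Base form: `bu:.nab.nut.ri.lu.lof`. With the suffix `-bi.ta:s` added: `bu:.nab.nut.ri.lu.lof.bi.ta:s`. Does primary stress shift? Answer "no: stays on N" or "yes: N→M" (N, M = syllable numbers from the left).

Base `bu:.nab.nut.ri.lu.lof` (6 syllables):
  Weights: 1 bu: H, 2 nab L, 3 nut L, 4 ri L, 5 lu L, 6 lof L.
  Heavy syllables in the domain: 1. The leftmost is syllable 1 (bu:).
  → primary stress on syllable 1.
Suffixed `bu:.nab.nut.ri.lu.lof.bi.ta:s` (8 syllables):
  Weights: 1 bu: H, 2 nab L, 3 nut L, 4 ri L, 5 lu L, 6 lof L, 7 bi L, 8 ta:s H.
  Heavy syllables in the domain: 1, 8. The leftmost is syllable 1 (bu:).
  → primary stress on syllable 1.

no: stays on 1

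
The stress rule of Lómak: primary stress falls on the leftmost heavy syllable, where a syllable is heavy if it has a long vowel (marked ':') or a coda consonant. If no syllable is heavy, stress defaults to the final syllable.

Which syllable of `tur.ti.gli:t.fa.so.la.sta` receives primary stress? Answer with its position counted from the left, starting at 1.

1

Weights: 1 tur H, 2 ti L, 3 gli:t H, 4 fa L, 5 so L, 6 la L, 7 sta L.
Heavy syllables in the domain: 1, 3. The leftmost is syllable 1 (tur).
Primary stress: syllable 1 → ˈtur.ti.gli:t.fa.so.la.sta.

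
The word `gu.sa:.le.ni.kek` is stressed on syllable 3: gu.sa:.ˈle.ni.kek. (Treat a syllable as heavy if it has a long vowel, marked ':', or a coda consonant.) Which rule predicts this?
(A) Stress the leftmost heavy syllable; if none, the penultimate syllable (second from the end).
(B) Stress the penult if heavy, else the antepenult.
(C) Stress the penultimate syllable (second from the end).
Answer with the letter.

B

Rule A → syllable 2 (observed: 3).
Rule B → syllable 3 ✓.
Rule C → syllable 4 (observed: 3).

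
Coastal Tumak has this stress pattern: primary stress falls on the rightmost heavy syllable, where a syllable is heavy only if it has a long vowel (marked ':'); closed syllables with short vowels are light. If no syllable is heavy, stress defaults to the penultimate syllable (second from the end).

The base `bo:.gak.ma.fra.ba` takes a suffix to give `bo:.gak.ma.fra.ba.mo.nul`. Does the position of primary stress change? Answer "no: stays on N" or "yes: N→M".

no: stays on 1

Base `bo:.gak.ma.fra.ba` (5 syllables):
  Weights: 1 bo: H, 2 gak L, 3 ma L, 4 fra L, 5 ba L.
  Heavy syllables in the domain: 1. The rightmost is syllable 1 (bo:).
  → primary stress on syllable 1.
Suffixed `bo:.gak.ma.fra.ba.mo.nul` (7 syllables):
  Weights: 1 bo: H, 2 gak L, 3 ma L, 4 fra L, 5 ba L, 6 mo L, 7 nul L.
  Heavy syllables in the domain: 1. The rightmost is syllable 1 (bo:).
  → primary stress on syllable 1.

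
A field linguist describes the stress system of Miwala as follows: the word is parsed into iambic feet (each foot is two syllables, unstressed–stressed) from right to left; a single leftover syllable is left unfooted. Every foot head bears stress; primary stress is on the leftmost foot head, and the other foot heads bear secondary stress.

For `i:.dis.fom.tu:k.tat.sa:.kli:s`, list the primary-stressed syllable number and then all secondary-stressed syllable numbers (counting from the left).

primary 3, secondary 5, 7

Parse right to left into iambic (σˈσ) feet: i: (dis.ˈfom) (tu:k.ˈtat) (sa:.ˈkli:s). Syllable 1 is left unfooted.
Foot heads (stressed positions): 3, 5, 7.
End Rule Leftmost: primary stress on the leftmost head = syllable 3.
Secondary stress on 5, 7: i:.dis.ˈfom.tu:k.ˌtat.sa:.ˌkli:s.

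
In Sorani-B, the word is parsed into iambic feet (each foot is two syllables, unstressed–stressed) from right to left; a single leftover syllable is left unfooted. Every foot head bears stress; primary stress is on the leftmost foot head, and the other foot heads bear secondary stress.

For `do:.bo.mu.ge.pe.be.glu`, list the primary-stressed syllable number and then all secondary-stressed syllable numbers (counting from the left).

Parse right to left into iambic (σˈσ) feet: do: (bo.ˈmu) (ge.ˈpe) (be.ˈglu). Syllable 1 is left unfooted.
Foot heads (stressed positions): 3, 5, 7.
End Rule Leftmost: primary stress on the leftmost head = syllable 3.
Secondary stress on 5, 7: do:.bo.ˈmu.ge.ˌpe.be.ˌglu.

primary 3, secondary 5, 7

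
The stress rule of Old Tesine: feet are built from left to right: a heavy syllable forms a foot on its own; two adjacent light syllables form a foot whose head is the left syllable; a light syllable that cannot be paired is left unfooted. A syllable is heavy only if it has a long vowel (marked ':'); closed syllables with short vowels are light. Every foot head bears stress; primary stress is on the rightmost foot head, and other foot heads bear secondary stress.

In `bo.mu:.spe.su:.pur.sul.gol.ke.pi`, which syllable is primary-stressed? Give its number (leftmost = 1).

Weights: 1 bo L, 2 mu: H, 3 spe L, 4 su: H, 5 pur L, 6 sul L, 7 gol L, 8 ke L, 9 pi L.
Parse left to right (heavy = foot alone; LL = one foot; stranded L unfooted): bo (ˈmu:) spe (ˈsu:) (ˈpur.sul) (ˈgol.ke) pi.
Foot heads: 2, 4, 5, 7.
Primary stress on the rightmost head = syllable 7.
Primary stress: syllable 7 → bo.mu:.spe.su:.pur.sul.ˈgol.ke.pi.

7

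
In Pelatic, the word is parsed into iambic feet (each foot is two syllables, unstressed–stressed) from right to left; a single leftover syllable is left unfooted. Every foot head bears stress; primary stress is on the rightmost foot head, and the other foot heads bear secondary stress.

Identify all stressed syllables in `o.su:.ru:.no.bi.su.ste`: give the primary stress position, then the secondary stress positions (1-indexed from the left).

primary 7, secondary 3, 5

Parse right to left into iambic (σˈσ) feet: o (su:.ˈru:) (no.ˈbi) (su.ˈste). Syllable 1 is left unfooted.
Foot heads (stressed positions): 3, 5, 7.
End Rule Rightmost: primary stress on the rightmost head = syllable 7.
Secondary stress on 3, 5: o.su:.ˌru:.no.ˌbi.su.ˈste.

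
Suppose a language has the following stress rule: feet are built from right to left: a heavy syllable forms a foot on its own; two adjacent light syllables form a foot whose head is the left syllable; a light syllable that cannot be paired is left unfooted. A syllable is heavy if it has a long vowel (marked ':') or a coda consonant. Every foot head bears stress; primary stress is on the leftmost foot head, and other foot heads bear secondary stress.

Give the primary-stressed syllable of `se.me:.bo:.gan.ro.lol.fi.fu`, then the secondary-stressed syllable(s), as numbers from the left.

Weights: 1 se L, 2 me: H, 3 bo: H, 4 gan H, 5 ro L, 6 lol H, 7 fi L, 8 fu L.
Parse right to left (heavy = foot alone; LL = one foot; stranded L unfooted): se (ˈme:) (ˈbo:) (ˈgan) ro (ˈlol) (ˈfi.fu).
Foot heads: 2, 3, 4, 6, 7.
Primary stress on the leftmost head = syllable 2.
Secondary stress on 3, 4, 6, 7: se.ˈme:.ˌbo:.ˌgan.ro.ˌlol.ˌfi.fu.

primary 2, secondary 3, 4, 6, 7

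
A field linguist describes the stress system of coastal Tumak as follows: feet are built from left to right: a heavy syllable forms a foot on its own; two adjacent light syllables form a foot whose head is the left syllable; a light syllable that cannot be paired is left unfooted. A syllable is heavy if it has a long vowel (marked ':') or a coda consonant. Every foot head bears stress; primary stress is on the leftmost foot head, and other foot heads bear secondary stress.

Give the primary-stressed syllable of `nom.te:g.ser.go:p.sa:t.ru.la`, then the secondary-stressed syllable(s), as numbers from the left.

Weights: 1 nom H, 2 te:g H, 3 ser H, 4 go:p H, 5 sa:t H, 6 ru L, 7 la L.
Parse left to right (heavy = foot alone; LL = one foot; stranded L unfooted): (ˈnom) (ˈte:g) (ˈser) (ˈgo:p) (ˈsa:t) (ˈru.la).
Foot heads: 1, 2, 3, 4, 5, 6.
Primary stress on the leftmost head = syllable 1.
Secondary stress on 2, 3, 4, 5, 6: ˈnom.ˌte:g.ˌser.ˌgo:p.ˌsa:t.ˌru.la.

primary 1, secondary 2, 3, 4, 5, 6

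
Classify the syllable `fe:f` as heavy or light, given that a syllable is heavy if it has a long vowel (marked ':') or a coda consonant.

`fe:f`: long vowel, closed (coda /f/). Long vowel and closed → heavy.

heavy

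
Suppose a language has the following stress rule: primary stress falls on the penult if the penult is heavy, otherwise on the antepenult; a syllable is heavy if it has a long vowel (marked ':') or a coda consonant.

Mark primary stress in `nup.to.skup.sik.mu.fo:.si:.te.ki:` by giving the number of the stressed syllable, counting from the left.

Weights: 7 si: H, 8 te L, 9 ki: H.
The penult (syllable 8, te) is light, so stress falls on the antepenult (syllable 7, si:).
Primary stress: syllable 7 → nup.to.skup.sik.mu.fo:.ˈsi:.te.ki:.

7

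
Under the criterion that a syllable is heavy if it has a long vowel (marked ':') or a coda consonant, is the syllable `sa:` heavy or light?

heavy

`sa:`: long vowel, open (no coda). Long vowel → heavy.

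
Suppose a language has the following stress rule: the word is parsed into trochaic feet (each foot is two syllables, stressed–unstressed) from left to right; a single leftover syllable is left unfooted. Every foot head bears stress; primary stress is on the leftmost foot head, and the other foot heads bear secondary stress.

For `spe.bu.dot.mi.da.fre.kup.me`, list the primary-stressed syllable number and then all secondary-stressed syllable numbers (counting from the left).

Parse left to right into trochaic (ˈσσ) feet: (ˈspe.bu) (ˈdot.mi) (ˈda.fre) (ˈkup.me).
Foot heads (stressed positions): 1, 3, 5, 7.
End Rule Leftmost: primary stress on the leftmost head = syllable 1.
Secondary stress on 3, 5, 7: ˈspe.bu.ˌdot.mi.ˌda.fre.ˌkup.me.

primary 1, secondary 3, 5, 7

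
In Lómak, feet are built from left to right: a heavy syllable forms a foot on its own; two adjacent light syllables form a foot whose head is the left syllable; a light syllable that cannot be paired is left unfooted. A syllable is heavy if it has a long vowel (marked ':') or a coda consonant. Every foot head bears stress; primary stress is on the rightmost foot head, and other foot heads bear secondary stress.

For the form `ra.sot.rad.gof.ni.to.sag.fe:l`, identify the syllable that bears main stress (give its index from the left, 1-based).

8

Weights: 1 ra L, 2 sot H, 3 rad H, 4 gof H, 5 ni L, 6 to L, 7 sag H, 8 fe:l H.
Parse left to right (heavy = foot alone; LL = one foot; stranded L unfooted): ra (ˈsot) (ˈrad) (ˈgof) (ˈni.to) (ˈsag) (ˈfe:l).
Foot heads: 2, 3, 4, 5, 7, 8.
Primary stress on the rightmost head = syllable 8.
Primary stress: syllable 8 → ra.sot.rad.gof.ni.to.sag.ˈfe:l.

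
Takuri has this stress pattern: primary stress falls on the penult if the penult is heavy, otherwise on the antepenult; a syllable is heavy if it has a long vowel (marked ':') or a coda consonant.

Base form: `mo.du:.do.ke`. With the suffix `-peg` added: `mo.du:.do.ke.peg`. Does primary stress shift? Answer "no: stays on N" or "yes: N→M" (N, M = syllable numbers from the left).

yes: 2→3

Base `mo.du:.do.ke` (4 syllables):
  Weights: 2 du: H, 3 do L, 4 ke L.
  The penult (syllable 3, do) is light, so stress falls on the antepenult (syllable 2, du:).
  → primary stress on syllable 2.
Suffixed `mo.du:.do.ke.peg` (5 syllables):
  Weights: 3 do L, 4 ke L, 5 peg H.
  The penult (syllable 4, ke) is light, so stress falls on the antepenult (syllable 3, do).
  → primary stress on syllable 3.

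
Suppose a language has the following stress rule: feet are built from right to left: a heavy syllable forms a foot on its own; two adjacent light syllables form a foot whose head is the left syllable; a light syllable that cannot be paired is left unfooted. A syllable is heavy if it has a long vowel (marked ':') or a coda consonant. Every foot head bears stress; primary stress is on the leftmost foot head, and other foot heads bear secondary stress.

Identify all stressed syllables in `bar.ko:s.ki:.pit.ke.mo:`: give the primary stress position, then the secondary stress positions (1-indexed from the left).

Weights: 1 bar H, 2 ko:s H, 3 ki: H, 4 pit H, 5 ke L, 6 mo: H.
Parse right to left (heavy = foot alone; LL = one foot; stranded L unfooted): (ˈbar) (ˈko:s) (ˈki:) (ˈpit) ke (ˈmo:).
Foot heads: 1, 2, 3, 4, 6.
Primary stress on the leftmost head = syllable 1.
Secondary stress on 2, 3, 4, 6: ˈbar.ˌko:s.ˌki:.ˌpit.ke.ˌmo:.

primary 1, secondary 2, 3, 4, 6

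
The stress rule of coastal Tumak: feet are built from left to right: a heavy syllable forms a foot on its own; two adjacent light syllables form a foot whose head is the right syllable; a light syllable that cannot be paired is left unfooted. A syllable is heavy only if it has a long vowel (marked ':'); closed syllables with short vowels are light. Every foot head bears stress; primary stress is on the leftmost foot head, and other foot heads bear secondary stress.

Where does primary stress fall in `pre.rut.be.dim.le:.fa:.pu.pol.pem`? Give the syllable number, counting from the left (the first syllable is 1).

2

Weights: 1 pre L, 2 rut L, 3 be L, 4 dim L, 5 le: H, 6 fa: H, 7 pu L, 8 pol L, 9 pem L.
Parse left to right (heavy = foot alone; LL = one foot; stranded L unfooted): (pre.ˈrut) (be.ˈdim) (ˈle:) (ˈfa:) (pu.ˈpol) pem.
Foot heads: 2, 4, 5, 6, 8.
Primary stress on the leftmost head = syllable 2.
Primary stress: syllable 2 → pre.ˈrut.be.dim.le:.fa:.pu.pol.pem.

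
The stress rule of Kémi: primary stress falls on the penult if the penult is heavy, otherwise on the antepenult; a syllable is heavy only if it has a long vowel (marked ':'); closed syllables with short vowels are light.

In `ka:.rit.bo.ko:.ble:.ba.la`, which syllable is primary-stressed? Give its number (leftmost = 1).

5

Weights: 5 ble: H, 6 ba L, 7 la L.
The penult (syllable 6, ba) is light, so stress falls on the antepenult (syllable 5, ble:).
Primary stress: syllable 5 → ka:.rit.bo.ko:.ˈble:.ba.la.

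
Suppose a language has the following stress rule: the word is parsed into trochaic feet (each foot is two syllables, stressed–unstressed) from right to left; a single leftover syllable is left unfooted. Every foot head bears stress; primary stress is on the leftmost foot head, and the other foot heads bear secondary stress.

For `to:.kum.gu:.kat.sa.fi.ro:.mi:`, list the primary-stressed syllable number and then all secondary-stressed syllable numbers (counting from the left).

Parse right to left into trochaic (ˈσσ) feet: (ˈto:.kum) (ˈgu:.kat) (ˈsa.fi) (ˈro:.mi:).
Foot heads (stressed positions): 1, 3, 5, 7.
End Rule Leftmost: primary stress on the leftmost head = syllable 1.
Secondary stress on 3, 5, 7: ˈto:.kum.ˌgu:.kat.ˌsa.fi.ˌro:.mi:.

primary 1, secondary 3, 5, 7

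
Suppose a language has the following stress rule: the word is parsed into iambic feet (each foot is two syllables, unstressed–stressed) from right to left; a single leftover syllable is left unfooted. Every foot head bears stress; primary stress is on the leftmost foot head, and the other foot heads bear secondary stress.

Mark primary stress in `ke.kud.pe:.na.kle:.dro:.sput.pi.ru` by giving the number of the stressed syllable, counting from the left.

Parse right to left into iambic (σˈσ) feet: ke (kud.ˈpe:) (na.ˈkle:) (dro:.ˈsput) (pi.ˈru). Syllable 1 is left unfooted.
Foot heads (stressed positions): 3, 5, 7, 9.
End Rule Leftmost: primary stress on the leftmost head = syllable 3.
Primary stress: syllable 3 → ke.kud.ˈpe:.na.kle:.dro:.sput.pi.ru.

3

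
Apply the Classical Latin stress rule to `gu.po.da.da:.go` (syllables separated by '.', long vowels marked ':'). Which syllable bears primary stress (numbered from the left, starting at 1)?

Classical Latin: stress the penult if heavy (long vowel or closed), else the antepenult.
Weights: 3 da L, 4 da: H, 5 go L.
The penult (syllable 4, da:) is heavy, so it takes stress.
Stress on syllable 4: gu.po.da.ˈda:.go.

4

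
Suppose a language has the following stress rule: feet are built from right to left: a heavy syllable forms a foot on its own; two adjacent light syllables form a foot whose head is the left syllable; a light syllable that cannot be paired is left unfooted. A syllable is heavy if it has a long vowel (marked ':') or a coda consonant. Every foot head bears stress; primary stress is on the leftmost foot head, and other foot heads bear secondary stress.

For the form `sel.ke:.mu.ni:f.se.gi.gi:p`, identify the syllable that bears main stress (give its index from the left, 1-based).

Weights: 1 sel H, 2 ke: H, 3 mu L, 4 ni:f H, 5 se L, 6 gi L, 7 gi:p H.
Parse right to left (heavy = foot alone; LL = one foot; stranded L unfooted): (ˈsel) (ˈke:) mu (ˈni:f) (ˈse.gi) (ˈgi:p).
Foot heads: 1, 2, 4, 5, 7.
Primary stress on the leftmost head = syllable 1.
Primary stress: syllable 1 → ˈsel.ke:.mu.ni:f.se.gi.gi:p.

1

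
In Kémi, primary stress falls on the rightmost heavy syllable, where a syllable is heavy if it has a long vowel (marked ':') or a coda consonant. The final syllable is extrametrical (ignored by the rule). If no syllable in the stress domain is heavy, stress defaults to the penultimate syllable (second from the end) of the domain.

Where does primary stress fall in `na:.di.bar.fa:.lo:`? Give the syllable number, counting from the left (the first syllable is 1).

4

The final syllable (5, lo:) is extrametrical; the stress domain is syllables 1–4.
Weights: 1 na: H, 2 di L, 3 bar H, 4 fa: H.
Heavy syllables in the domain: 1, 3, 4. The rightmost is syllable 4 (fa:).
Primary stress: syllable 4 → na:.di.bar.ˈfa:.lo:.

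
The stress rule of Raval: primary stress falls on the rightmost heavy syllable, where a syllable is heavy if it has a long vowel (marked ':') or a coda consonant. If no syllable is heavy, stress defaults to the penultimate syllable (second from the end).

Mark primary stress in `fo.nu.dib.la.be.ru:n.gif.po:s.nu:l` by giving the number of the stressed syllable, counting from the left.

Weights: 1 fo L, 2 nu L, 3 dib H, 4 la L, 5 be L, 6 ru:n H, 7 gif H, 8 po:s H, 9 nu:l H.
Heavy syllables in the domain: 3, 6, 7, 8, 9. The rightmost is syllable 9 (nu:l).
Primary stress: syllable 9 → fo.nu.dib.la.be.ru:n.gif.po:s.ˈnu:l.

9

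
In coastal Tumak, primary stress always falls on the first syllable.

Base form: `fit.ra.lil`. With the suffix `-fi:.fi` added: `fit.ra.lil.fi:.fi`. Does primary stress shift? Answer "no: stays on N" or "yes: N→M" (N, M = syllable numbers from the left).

Base `fit.ra.lil` (3 syllables):
  The word has 3 syllables; the first syllable is syllable 1 (fit).
  → primary stress on syllable 1.
Suffixed `fit.ra.lil.fi:.fi` (5 syllables):
  The word has 5 syllables; the first syllable is syllable 1 (fit).
  → primary stress on syllable 1.

no: stays on 1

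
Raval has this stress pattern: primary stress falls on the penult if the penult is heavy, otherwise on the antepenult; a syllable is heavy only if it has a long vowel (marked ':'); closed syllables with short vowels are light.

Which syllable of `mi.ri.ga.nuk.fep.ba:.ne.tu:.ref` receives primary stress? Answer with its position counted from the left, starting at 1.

8

Weights: 7 ne L, 8 tu: H, 9 ref L.
The penult (syllable 8, tu:) is heavy, so it takes stress.
Primary stress: syllable 8 → mi.ri.ga.nuk.fep.ba:.ne.ˈtu:.ref.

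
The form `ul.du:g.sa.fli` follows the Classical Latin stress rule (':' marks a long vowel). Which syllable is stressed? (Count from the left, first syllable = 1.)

Classical Latin: stress the penult if heavy (long vowel or closed), else the antepenult.
Weights: 2 du:g H, 3 sa L, 4 fli L.
The penult (syllable 3, sa) is light, so stress falls on the antepenult (syllable 2, du:g).
Stress on syllable 2: ul.ˈdu:g.sa.fli.

2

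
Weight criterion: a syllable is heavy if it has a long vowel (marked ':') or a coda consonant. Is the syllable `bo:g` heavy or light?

`bo:g`: long vowel, closed (coda /g/). Long vowel and closed → heavy.

heavy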